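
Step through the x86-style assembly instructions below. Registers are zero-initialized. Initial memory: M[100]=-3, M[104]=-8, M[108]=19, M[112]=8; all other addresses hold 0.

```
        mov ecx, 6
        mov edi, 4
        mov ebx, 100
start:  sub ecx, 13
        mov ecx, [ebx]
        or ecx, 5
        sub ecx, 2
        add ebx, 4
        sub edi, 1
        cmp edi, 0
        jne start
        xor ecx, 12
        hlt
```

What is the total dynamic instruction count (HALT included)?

after mov ecx, 6: ecx=6
after mov edi, 4: edi=4
after mov ebx, 100: ebx=100
after sub ecx, 13: ecx=6-13=-7
after mov ecx, [ebx]: ecx=M[100]=-3
after or ecx, 5: ecx=(-3)|5=-3
after sub ecx, 2: ecx=(-3)-2=-5
after add ebx, 4: ebx=100+4=104
after sub edi, 1: edi=4-1=3
cmp edi, 0  (cmp 3,0)
jne start: taken
after sub ecx, 13: ecx=(-5)-13=-18
after mov ecx, [ebx]: ecx=M[104]=-8
after or ecx, 5: ecx=(-8)|5=-3
after sub ecx, 2: ecx=(-3)-2=-5
after add ebx, 4: ebx=104+4=108
after sub edi, 1: edi=3-1=2
cmp edi, 0  (cmp 2,0)
jne start: taken
after sub ecx, 13: ecx=(-5)-13=-18
after mov ecx, [ebx]: ecx=M[108]=19
after or ecx, 5: ecx=19|5=23
after sub ecx, 2: ecx=23-2=21
after add ebx, 4: ebx=108+4=112
after sub edi, 1: edi=2-1=1
cmp edi, 0  (cmp 1,0)
jne start: taken
after sub ecx, 13: ecx=21-13=8
after mov ecx, [ebx]: ecx=M[112]=8
after or ecx, 5: ecx=8|5=13
after sub ecx, 2: ecx=13-2=11
after add ebx, 4: ebx=112+4=116
after sub edi, 1: edi=1-1=0
cmp edi, 0  (cmp 0,0)
jne start: not taken
after xor ecx, 12: ecx=11^12=7
halt.
Total executed instructions: 37.

37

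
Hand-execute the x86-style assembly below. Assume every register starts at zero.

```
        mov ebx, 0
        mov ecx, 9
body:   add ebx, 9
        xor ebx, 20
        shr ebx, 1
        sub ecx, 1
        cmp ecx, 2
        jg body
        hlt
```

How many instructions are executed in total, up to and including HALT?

after mov ebx, 0: ebx=0
after mov ecx, 9: ecx=9
after add ebx, 9: ebx=0+9=9
after xor ebx, 20: ebx=9^20=29
after shr ebx, 1: ebx=29>>1=14
after sub ecx, 1: ecx=9-1=8
cmp ecx, 2  (cmp 8,2)
jg body: taken
after add ebx, 9: ebx=14+9=23
after xor ebx, 20: ebx=23^20=3
after shr ebx, 1: ebx=3>>1=1
after sub ecx, 1: ecx=8-1=7
cmp ecx, 2  (cmp 7,2)
jg body: taken
after add ebx, 9: ebx=1+9=10
after xor ebx, 20: ebx=10^20=30
after shr ebx, 1: ebx=30>>1=15
after sub ecx, 1: ecx=7-1=6
cmp ecx, 2  (cmp 6,2)
jg body: taken
after add ebx, 9: ebx=15+9=24
after xor ebx, 20: ebx=24^20=12
after shr ebx, 1: ebx=12>>1=6
after sub ecx, 1: ecx=6-1=5
cmp ecx, 2  (cmp 5,2)
jg body: taken
after add ebx, 9: ebx=6+9=15
after xor ebx, 20: ebx=15^20=27
after shr ebx, 1: ebx=27>>1=13
after sub ecx, 1: ecx=5-1=4
cmp ecx, 2  (cmp 4,2)
jg body: taken
after add ebx, 9: ebx=13+9=22
after xor ebx, 20: ebx=22^20=2
after shr ebx, 1: ebx=2>>1=1
after sub ecx, 1: ecx=4-1=3
cmp ecx, 2  (cmp 3,2)
jg body: taken
after add ebx, 9: ebx=1+9=10
after xor ebx, 20: ebx=10^20=30
after shr ebx, 1: ebx=30>>1=15
after sub ecx, 1: ecx=3-1=2
cmp ecx, 2  (cmp 2,2)
jg body: not taken
halt.
Total executed instructions: 45.

45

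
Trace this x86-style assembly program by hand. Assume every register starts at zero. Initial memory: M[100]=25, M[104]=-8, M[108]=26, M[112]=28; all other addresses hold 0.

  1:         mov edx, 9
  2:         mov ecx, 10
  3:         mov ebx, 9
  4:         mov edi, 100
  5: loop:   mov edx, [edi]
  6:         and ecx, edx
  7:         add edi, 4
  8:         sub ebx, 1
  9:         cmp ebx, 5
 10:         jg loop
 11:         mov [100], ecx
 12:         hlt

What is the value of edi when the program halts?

116

edx=9
ecx=10
ebx=9
edi=100
edx=M[100]=25
ecx=10&25=8
edi=100+4=104
ebx=9-1=8
cmp ebx, 5  (cmp 8,5)
jg loop: taken
edx=M[104]=-8
ecx=8&(-8)=8
edi=104+4=108
ebx=8-1=7
cmp ebx, 5  (cmp 7,5)
jg loop: taken
edx=M[108]=26
ecx=8&26=8
edi=108+4=112
ebx=7-1=6
cmp ebx, 5  (cmp 6,5)
jg loop: taken
edx=M[112]=28
ecx=8&28=8
edi=112+4=116
ebx=6-1=5
cmp ebx, 5  (cmp 5,5)
jg loop: not taken
mov [100], ecx → M[100]=8
halt.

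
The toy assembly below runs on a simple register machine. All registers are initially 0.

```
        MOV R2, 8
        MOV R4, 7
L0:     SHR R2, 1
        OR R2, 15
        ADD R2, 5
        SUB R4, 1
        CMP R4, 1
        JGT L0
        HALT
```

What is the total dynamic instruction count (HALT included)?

39

MOV R2, 8 → R2=8
MOV R4, 7 → R4=7
SHR R2, 1 → R2=8>>1=4
OR R2, 15 → R2=4|15=15
ADD R2, 5 → R2=15+5=20
SUB R4, 1 → R4=7-1=6
CMP R4, 1  (cmp 6,1)
JGT L0: taken
SHR R2, 1 → R2=20>>1=10
OR R2, 15 → R2=10|15=15
ADD R2, 5 → R2=15+5=20
SUB R4, 1 → R4=6-1=5
CMP R4, 1  (cmp 5,1)
JGT L0: taken
SHR R2, 1 → R2=20>>1=10
OR R2, 15 → R2=10|15=15
ADD R2, 5 → R2=15+5=20
SUB R4, 1 → R4=5-1=4
CMP R4, 1  (cmp 4,1)
JGT L0: taken
SHR R2, 1 → R2=20>>1=10
OR R2, 15 → R2=10|15=15
ADD R2, 5 → R2=15+5=20
SUB R4, 1 → R4=4-1=3
CMP R4, 1  (cmp 3,1)
JGT L0: taken
SHR R2, 1 → R2=20>>1=10
OR R2, 15 → R2=10|15=15
ADD R2, 5 → R2=15+5=20
SUB R4, 1 → R4=3-1=2
CMP R4, 1  (cmp 2,1)
JGT L0: taken
SHR R2, 1 → R2=20>>1=10
OR R2, 15 → R2=10|15=15
ADD R2, 5 → R2=15+5=20
SUB R4, 1 → R4=2-1=1
CMP R4, 1  (cmp 1,1)
JGT L0: not taken
halt.
Total executed instructions: 39.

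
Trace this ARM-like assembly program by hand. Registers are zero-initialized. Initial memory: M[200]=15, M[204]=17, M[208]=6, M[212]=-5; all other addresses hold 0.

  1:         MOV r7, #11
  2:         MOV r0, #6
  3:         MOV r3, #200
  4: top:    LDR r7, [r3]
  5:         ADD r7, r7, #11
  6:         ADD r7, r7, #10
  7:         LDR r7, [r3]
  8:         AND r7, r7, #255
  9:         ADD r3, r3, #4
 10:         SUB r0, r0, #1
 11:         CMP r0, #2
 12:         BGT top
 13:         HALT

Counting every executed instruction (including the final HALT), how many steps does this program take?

40

r7=11
r0=6
r3=200
r7=M[200]=15
r7=15+11=26
r7=26+10=36
r7=M[200]=15
r7=15&255=15
r3=200+4=204
r0=6-1=5
CMP r0, #2  (cmp 5,2)
BGT top: taken
r7=M[204]=17
r7=17+11=28
r7=28+10=38
r7=M[204]=17
r7=17&255=17
r3=204+4=208
r0=5-1=4
CMP r0, #2  (cmp 4,2)
BGT top: taken
r7=M[208]=6
r7=6+11=17
r7=17+10=27
r7=M[208]=6
r7=6&255=6
r3=208+4=212
r0=4-1=3
CMP r0, #2  (cmp 3,2)
BGT top: taken
r7=M[212]=-5
r7=(-5)+11=6
r7=6+10=16
r7=M[212]=-5
r7=(-5)&255=251
r3=212+4=216
r0=3-1=2
CMP r0, #2  (cmp 2,2)
BGT top: not taken
halt.
Total executed instructions: 40.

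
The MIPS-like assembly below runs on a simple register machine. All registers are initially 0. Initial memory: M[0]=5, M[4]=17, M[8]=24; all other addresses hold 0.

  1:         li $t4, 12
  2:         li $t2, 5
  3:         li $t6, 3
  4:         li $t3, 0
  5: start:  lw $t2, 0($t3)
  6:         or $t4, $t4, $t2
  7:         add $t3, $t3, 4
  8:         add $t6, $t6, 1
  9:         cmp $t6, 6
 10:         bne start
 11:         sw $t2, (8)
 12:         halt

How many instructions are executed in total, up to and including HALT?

24

$t4=12
$t2=5
$t6=3
$t3=0
$t2=M[0]=5
$t4=12|5=13
$t3=0+4=4
$t6=3+1=4
cmp $t6, 6  (cmp 4,6)
bne start: taken
$t2=M[4]=17
$t4=13|17=29
$t3=4+4=8
$t6=4+1=5
cmp $t6, 6  (cmp 5,6)
bne start: taken
$t2=M[8]=24
$t4=29|24=29
$t3=8+4=12
$t6=5+1=6
cmp $t6, 6  (cmp 6,6)
bne start: not taken
sw $t2, (8) → M[8]=24
halt.
Total executed instructions: 24.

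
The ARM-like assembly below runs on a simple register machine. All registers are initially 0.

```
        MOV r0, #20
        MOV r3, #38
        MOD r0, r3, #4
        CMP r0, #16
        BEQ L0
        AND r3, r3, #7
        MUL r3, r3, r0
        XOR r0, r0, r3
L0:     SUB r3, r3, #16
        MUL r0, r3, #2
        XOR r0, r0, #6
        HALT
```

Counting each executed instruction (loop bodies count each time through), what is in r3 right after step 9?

after MOV r0, #20: r0=20
after MOV r3, #38: r3=38
after MOD r0, r3, #4: r0=38%4=2
CMP r0, #16  (cmp 2,16)
BEQ L0: not taken
after AND r3, r3, #7: r3=38&7=6
after MUL r3, r3, r0: r3=6*2=12
after XOR r0, r0, r3: r0=2^12=14
after SUB r3, r3, #16: r3=12-16=-4
After step 9: r3 = -4.

-4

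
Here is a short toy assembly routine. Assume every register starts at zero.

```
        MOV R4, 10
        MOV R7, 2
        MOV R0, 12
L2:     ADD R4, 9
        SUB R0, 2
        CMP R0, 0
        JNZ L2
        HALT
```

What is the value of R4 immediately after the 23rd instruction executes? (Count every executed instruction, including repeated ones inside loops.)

55

R4=10
R7=2
R0=12
R4=10+9=19
R0=12-2=10
CMP R0, 0  (cmp 10,0)
JNZ L2: taken
R4=19+9=28
R0=10-2=8
CMP R0, 0  (cmp 8,0)
JNZ L2: taken
R4=28+9=37
R0=8-2=6
CMP R0, 0  (cmp 6,0)
JNZ L2: taken
R4=37+9=46
R0=6-2=4
CMP R0, 0  (cmp 4,0)
JNZ L2: taken
R4=46+9=55
R0=4-2=2
CMP R0, 0  (cmp 2,0)
JNZ L2: taken
After step 23: R4 = 55.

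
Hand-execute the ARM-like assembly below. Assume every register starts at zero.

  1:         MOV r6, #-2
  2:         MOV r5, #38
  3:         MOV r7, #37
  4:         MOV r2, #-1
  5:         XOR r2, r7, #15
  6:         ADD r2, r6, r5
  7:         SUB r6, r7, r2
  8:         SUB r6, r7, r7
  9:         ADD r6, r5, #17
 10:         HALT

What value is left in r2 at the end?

36

after MOV r6, #-2: r6=-2
after MOV r5, #38: r5=38
after MOV r7, #37: r7=37
after MOV r2, #-1: r2=-1
after XOR r2, r7, #15: r2=37^15=42
after ADD r2, r6, r5: r2=(-2)+38=36
after SUB r6, r7, r2: r6=37-36=1
after SUB r6, r7, r7: r6=37-37=0
after ADD r6, r5, #17: r6=38+17=55
halt.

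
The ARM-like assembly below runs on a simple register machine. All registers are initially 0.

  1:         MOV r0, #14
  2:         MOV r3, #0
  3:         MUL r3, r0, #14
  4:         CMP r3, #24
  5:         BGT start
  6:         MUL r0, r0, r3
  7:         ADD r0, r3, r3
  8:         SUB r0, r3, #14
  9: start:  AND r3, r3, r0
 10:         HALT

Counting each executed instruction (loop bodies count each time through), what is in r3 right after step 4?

196

MOV r0, #14 → r0=14
MOV r3, #0 → r3=0
MUL r3, r0, #14 → r3=14*14=196
CMP r3, #24  (cmp 196,24)
After step 4: r3 = 196.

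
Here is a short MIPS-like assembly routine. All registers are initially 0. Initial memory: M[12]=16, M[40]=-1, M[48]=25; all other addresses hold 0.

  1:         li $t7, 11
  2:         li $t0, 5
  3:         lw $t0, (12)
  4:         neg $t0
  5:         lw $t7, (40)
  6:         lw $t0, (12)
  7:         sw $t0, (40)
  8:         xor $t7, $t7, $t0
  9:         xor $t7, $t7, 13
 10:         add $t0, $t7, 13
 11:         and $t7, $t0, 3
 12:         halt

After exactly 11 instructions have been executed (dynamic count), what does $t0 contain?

li $t7, 11 → $t7=11
li $t0, 5 → $t0=5
lw $t0, (12) → $t0=M[12]=16
neg $t0 → $t0=-(16)=-16
lw $t7, (40) → $t7=M[40]=-1
lw $t0, (12) → $t0=M[12]=16
sw $t0, (40) → M[40]=16
xor $t7, $t7, $t0 → $t7=(-1)^16=-17
xor $t7, $t7, 13 → $t7=(-17)^13=-30
add $t0, $t7, 13 → $t0=(-30)+13=-17
and $t7, $t0, 3 → $t7=(-17)&3=3
After step 11: $t0 = -17.

-17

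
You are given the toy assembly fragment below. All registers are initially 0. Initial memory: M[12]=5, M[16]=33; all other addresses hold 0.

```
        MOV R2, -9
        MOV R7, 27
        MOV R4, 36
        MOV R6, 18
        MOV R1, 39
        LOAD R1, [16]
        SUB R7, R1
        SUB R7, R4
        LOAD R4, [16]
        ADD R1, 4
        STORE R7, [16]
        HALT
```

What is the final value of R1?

37

MOV R2, -9 → R2=-9
MOV R7, 27 → R7=27
MOV R4, 36 → R4=36
MOV R6, 18 → R6=18
MOV R1, 39 → R1=39
LOAD R1, [16] → R1=M[16]=33
SUB R7, R1 → R7=27-33=-6
SUB R7, R4 → R7=(-6)-36=-42
LOAD R4, [16] → R4=M[16]=33
ADD R1, 4 → R1=33+4=37
STORE R7, [16] → M[16]=-42
halt.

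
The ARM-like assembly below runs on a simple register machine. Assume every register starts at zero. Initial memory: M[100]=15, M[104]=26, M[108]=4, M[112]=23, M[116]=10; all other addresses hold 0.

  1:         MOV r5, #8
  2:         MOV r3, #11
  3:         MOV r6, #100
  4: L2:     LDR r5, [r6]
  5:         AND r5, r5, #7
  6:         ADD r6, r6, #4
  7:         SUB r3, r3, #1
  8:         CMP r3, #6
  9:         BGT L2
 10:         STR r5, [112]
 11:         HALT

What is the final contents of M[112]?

2

r5=8
r3=11
r6=100
r5=M[100]=15
r5=15&7=7
r6=100+4=104
r3=11-1=10
CMP r3, #6  (cmp 10,6)
BGT L2: taken
r5=M[104]=26
r5=26&7=2
r6=104+4=108
r3=10-1=9
CMP r3, #6  (cmp 9,6)
BGT L2: taken
r5=M[108]=4
r5=4&7=4
r6=108+4=112
r3=9-1=8
CMP r3, #6  (cmp 8,6)
BGT L2: taken
r5=M[112]=23
r5=23&7=7
r6=112+4=116
r3=8-1=7
CMP r3, #6  (cmp 7,6)
BGT L2: taken
r5=M[116]=10
r5=10&7=2
r6=116+4=120
r3=7-1=6
CMP r3, #6  (cmp 6,6)
BGT L2: not taken
STR r5, [112] → M[112]=2
halt.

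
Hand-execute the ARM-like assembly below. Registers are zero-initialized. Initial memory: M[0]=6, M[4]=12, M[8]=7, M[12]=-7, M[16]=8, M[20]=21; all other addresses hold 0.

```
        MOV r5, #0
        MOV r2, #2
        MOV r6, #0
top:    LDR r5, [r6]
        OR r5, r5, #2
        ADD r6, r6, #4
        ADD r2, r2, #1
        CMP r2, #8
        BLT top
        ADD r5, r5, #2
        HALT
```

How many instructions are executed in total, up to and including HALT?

41

r5=0
r2=2
r6=0
r5=M[0]=6
r5=6|2=6
r6=0+4=4
r2=2+1=3
CMP r2, #8  (cmp 3,8)
BLT top: taken
r5=M[4]=12
r5=12|2=14
r6=4+4=8
r2=3+1=4
CMP r2, #8  (cmp 4,8)
BLT top: taken
r5=M[8]=7
r5=7|2=7
r6=8+4=12
r2=4+1=5
CMP r2, #8  (cmp 5,8)
BLT top: taken
r5=M[12]=-7
r5=(-7)|2=-5
r6=12+4=16
r2=5+1=6
CMP r2, #8  (cmp 6,8)
BLT top: taken
r5=M[16]=8
r5=8|2=10
r6=16+4=20
r2=6+1=7
CMP r2, #8  (cmp 7,8)
BLT top: taken
r5=M[20]=21
r5=21|2=23
r6=20+4=24
r2=7+1=8
CMP r2, #8  (cmp 8,8)
BLT top: not taken
r5=23+2=25
halt.
Total executed instructions: 41.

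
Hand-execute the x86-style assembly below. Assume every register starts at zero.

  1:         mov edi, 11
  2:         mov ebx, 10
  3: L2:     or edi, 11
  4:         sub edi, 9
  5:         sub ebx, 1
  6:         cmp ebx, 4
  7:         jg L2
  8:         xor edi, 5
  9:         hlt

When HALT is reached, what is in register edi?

7

after mov edi, 11: edi=11
after mov ebx, 10: ebx=10
after or edi, 11: edi=11|11=11
after sub edi, 9: edi=11-9=2
after sub ebx, 1: ebx=10-1=9
cmp ebx, 4  (cmp 9,4)
jg L2: taken
after or edi, 11: edi=2|11=11
after sub edi, 9: edi=11-9=2
after sub ebx, 1: ebx=9-1=8
cmp ebx, 4  (cmp 8,4)
jg L2: taken
after or edi, 11: edi=2|11=11
after sub edi, 9: edi=11-9=2
after sub ebx, 1: ebx=8-1=7
cmp ebx, 4  (cmp 7,4)
jg L2: taken
after or edi, 11: edi=2|11=11
after sub edi, 9: edi=11-9=2
after sub ebx, 1: ebx=7-1=6
cmp ebx, 4  (cmp 6,4)
jg L2: taken
after or edi, 11: edi=2|11=11
after sub edi, 9: edi=11-9=2
after sub ebx, 1: ebx=6-1=5
cmp ebx, 4  (cmp 5,4)
jg L2: taken
after or edi, 11: edi=2|11=11
after sub edi, 9: edi=11-9=2
after sub ebx, 1: ebx=5-1=4
cmp ebx, 4  (cmp 4,4)
jg L2: not taken
after xor edi, 5: edi=2^5=7
halt.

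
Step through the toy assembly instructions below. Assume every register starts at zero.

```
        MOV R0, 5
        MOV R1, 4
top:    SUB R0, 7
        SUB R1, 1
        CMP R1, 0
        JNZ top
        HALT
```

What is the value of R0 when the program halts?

after MOV R0, 5: R0=5
after MOV R1, 4: R1=4
after SUB R0, 7: R0=5-7=-2
after SUB R1, 1: R1=4-1=3
CMP R1, 0  (cmp 3,0)
JNZ top: taken
after SUB R0, 7: R0=(-2)-7=-9
after SUB R1, 1: R1=3-1=2
CMP R1, 0  (cmp 2,0)
JNZ top: taken
after SUB R0, 7: R0=(-9)-7=-16
after SUB R1, 1: R1=2-1=1
CMP R1, 0  (cmp 1,0)
JNZ top: taken
after SUB R0, 7: R0=(-16)-7=-23
after SUB R1, 1: R1=1-1=0
CMP R1, 0  (cmp 0,0)
JNZ top: not taken
halt.

-23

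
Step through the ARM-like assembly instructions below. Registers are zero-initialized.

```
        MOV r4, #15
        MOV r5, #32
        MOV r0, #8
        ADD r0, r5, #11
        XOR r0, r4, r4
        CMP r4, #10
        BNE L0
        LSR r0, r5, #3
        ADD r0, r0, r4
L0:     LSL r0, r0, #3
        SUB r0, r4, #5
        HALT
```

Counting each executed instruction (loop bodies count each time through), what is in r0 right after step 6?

0

MOV r4, #15 → r4=15
MOV r5, #32 → r5=32
MOV r0, #8 → r0=8
ADD r0, r5, #11 → r0=32+11=43
XOR r0, r4, r4 → r0=15^15=0
CMP r4, #10  (cmp 15,10)
After step 6: r0 = 0.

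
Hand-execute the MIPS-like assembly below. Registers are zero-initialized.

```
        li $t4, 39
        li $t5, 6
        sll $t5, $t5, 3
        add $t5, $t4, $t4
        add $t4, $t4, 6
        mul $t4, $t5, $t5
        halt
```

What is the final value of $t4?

6084

$t4=39
$t5=6
$t5=6<<3=48
$t5=39+39=78
$t4=39+6=45
$t4=78*78=6084
halt.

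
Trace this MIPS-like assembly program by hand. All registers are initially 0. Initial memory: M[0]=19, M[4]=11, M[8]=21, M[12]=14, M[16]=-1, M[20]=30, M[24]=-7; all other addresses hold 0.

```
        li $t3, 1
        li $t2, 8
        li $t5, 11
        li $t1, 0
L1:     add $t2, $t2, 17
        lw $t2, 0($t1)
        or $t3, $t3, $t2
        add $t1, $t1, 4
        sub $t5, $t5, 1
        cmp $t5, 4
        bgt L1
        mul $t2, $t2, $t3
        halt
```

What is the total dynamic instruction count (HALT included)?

55

$t3=1
$t2=8
$t5=11
$t1=0
$t2=8+17=25
$t2=M[0]=19
$t3=1|19=19
$t1=0+4=4
$t5=11-1=10
cmp $t5, 4  (cmp 10,4)
bgt L1: taken
$t2=19+17=36
$t2=M[4]=11
$t3=19|11=27
$t1=4+4=8
$t5=10-1=9
cmp $t5, 4  (cmp 9,4)
bgt L1: taken
$t2=11+17=28
$t2=M[8]=21
$t3=27|21=31
$t1=8+4=12
$t5=9-1=8
cmp $t5, 4  (cmp 8,4)
bgt L1: taken
$t2=21+17=38
$t2=M[12]=14
$t3=31|14=31
$t1=12+4=16
$t5=8-1=7
cmp $t5, 4  (cmp 7,4)
bgt L1: taken
$t2=14+17=31
$t2=M[16]=-1
$t3=31|(-1)=-1
$t1=16+4=20
$t5=7-1=6
cmp $t5, 4  (cmp 6,4)
bgt L1: taken
$t2=(-1)+17=16
$t2=M[20]=30
$t3=(-1)|30=-1
$t1=20+4=24
$t5=6-1=5
cmp $t5, 4  (cmp 5,4)
bgt L1: taken
$t2=30+17=47
$t2=M[24]=-7
$t3=(-1)|(-7)=-1
$t1=24+4=28
$t5=5-1=4
cmp $t5, 4  (cmp 4,4)
bgt L1: not taken
$t2=(-7)*(-1)=7
halt.
Total executed instructions: 55.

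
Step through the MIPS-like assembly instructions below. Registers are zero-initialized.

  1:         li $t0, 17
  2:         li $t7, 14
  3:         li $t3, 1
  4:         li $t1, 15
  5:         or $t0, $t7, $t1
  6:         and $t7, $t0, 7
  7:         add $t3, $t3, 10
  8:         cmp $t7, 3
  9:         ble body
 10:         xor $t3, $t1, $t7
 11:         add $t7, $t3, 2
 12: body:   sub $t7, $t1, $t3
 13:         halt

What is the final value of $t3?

$t0=17
$t7=14
$t3=1
$t1=15
$t0=14|15=15
$t7=15&7=7
$t3=1+10=11
cmp $t7, 3  (cmp 7,3)
ble body: not taken
$t3=15^7=8
$t7=8+2=10
$t7=15-8=7
halt.

8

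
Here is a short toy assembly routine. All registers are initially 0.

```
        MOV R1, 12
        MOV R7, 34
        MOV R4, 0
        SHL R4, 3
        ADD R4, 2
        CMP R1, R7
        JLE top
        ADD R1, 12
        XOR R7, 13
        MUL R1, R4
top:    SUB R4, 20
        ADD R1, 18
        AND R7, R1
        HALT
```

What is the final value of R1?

30

MOV R1, 12 → R1=12
MOV R7, 34 → R7=34
MOV R4, 0 → R4=0
SHL R4, 3 → R4=0<<3=0
ADD R4, 2 → R4=0+2=2
CMP R1, R7  (cmp 12,34)
JLE top: taken
SUB R4, 20 → R4=2-20=-18
ADD R1, 18 → R1=12+18=30
AND R7, R1 → R7=34&30=2
halt.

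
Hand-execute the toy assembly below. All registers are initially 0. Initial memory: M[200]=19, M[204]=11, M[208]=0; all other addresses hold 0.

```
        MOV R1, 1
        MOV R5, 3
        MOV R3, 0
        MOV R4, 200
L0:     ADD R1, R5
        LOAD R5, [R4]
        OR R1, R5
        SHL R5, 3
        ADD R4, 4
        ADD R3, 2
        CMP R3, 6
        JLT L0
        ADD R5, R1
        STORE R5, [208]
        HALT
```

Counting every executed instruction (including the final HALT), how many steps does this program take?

MOV R1, 1 → R1=1
MOV R5, 3 → R5=3
MOV R3, 0 → R3=0
MOV R4, 200 → R4=200
ADD R1, R5 → R1=1+3=4
LOAD R5, [R4] → R5=M[200]=19
OR R1, R5 → R1=4|19=23
SHL R5, 3 → R5=19<<3=152
ADD R4, 4 → R4=200+4=204
ADD R3, 2 → R3=0+2=2
CMP R3, 6  (cmp 2,6)
JLT L0: taken
ADD R1, R5 → R1=23+152=175
LOAD R5, [R4] → R5=M[204]=11
OR R1, R5 → R1=175|11=175
SHL R5, 3 → R5=11<<3=88
ADD R4, 4 → R4=204+4=208
ADD R3, 2 → R3=2+2=4
CMP R3, 6  (cmp 4,6)
JLT L0: taken
ADD R1, R5 → R1=175+88=263
LOAD R5, [R4] → R5=M[208]=0
OR R1, R5 → R1=263|0=263
SHL R5, 3 → R5=0<<3=0
ADD R4, 4 → R4=208+4=212
ADD R3, 2 → R3=4+2=6
CMP R3, 6  (cmp 6,6)
JLT L0: not taken
ADD R5, R1 → R5=0+263=263
STORE R5, [208] → M[208]=263
halt.
Total executed instructions: 31.

31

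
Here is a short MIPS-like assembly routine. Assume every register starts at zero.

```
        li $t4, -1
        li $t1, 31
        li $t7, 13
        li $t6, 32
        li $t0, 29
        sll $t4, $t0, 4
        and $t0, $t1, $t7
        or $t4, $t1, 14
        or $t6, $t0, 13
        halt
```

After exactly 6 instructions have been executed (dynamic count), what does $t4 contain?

464

after li $t4, -1: $t4=-1
after li $t1, 31: $t1=31
after li $t7, 13: $t7=13
after li $t6, 32: $t6=32
after li $t0, 29: $t0=29
after sll $t4, $t0, 4: $t4=29<<4=464
After step 6: $t4 = 464.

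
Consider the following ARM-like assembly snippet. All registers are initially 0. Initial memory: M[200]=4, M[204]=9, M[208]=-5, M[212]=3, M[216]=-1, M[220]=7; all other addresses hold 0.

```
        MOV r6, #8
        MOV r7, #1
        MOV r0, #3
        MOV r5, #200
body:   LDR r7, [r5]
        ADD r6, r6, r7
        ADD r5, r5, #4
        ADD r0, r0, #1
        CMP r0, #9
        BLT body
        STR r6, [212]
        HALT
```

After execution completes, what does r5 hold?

224

MOV r6, #8 → r6=8
MOV r7, #1 → r7=1
MOV r0, #3 → r0=3
MOV r5, #200 → r5=200
LDR r7, [r5] → r7=M[200]=4
ADD r6, r6, r7 → r6=8+4=12
ADD r5, r5, #4 → r5=200+4=204
ADD r0, r0, #1 → r0=3+1=4
CMP r0, #9  (cmp 4,9)
BLT body: taken
LDR r7, [r5] → r7=M[204]=9
ADD r6, r6, r7 → r6=12+9=21
ADD r5, r5, #4 → r5=204+4=208
ADD r0, r0, #1 → r0=4+1=5
CMP r0, #9  (cmp 5,9)
BLT body: taken
LDR r7, [r5] → r7=M[208]=-5
ADD r6, r6, r7 → r6=21+(-5)=16
ADD r5, r5, #4 → r5=208+4=212
ADD r0, r0, #1 → r0=5+1=6
CMP r0, #9  (cmp 6,9)
BLT body: taken
LDR r7, [r5] → r7=M[212]=3
ADD r6, r6, r7 → r6=16+3=19
ADD r5, r5, #4 → r5=212+4=216
ADD r0, r0, #1 → r0=6+1=7
CMP r0, #9  (cmp 7,9)
BLT body: taken
LDR r7, [r5] → r7=M[216]=-1
ADD r6, r6, r7 → r6=19+(-1)=18
ADD r5, r5, #4 → r5=216+4=220
ADD r0, r0, #1 → r0=7+1=8
CMP r0, #9  (cmp 8,9)
BLT body: taken
LDR r7, [r5] → r7=M[220]=7
ADD r6, r6, r7 → r6=18+7=25
ADD r5, r5, #4 → r5=220+4=224
ADD r0, r0, #1 → r0=8+1=9
CMP r0, #9  (cmp 9,9)
BLT body: not taken
STR r6, [212] → M[212]=25
halt.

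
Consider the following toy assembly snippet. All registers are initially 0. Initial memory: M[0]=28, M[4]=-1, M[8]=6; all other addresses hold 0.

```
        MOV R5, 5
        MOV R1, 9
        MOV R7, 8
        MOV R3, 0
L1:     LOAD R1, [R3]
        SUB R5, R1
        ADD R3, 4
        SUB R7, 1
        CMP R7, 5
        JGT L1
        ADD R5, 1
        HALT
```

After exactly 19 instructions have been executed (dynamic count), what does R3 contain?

after MOV R5, 5: R5=5
after MOV R1, 9: R1=9
after MOV R7, 8: R7=8
after MOV R3, 0: R3=0
after LOAD R1, [R3]: R1=M[0]=28
after SUB R5, R1: R5=5-28=-23
after ADD R3, 4: R3=0+4=4
after SUB R7, 1: R7=8-1=7
CMP R7, 5  (cmp 7,5)
JGT L1: taken
after LOAD R1, [R3]: R1=M[4]=-1
after SUB R5, R1: R5=(-23)-(-1)=-22
after ADD R3, 4: R3=4+4=8
after SUB R7, 1: R7=7-1=6
CMP R7, 5  (cmp 6,5)
JGT L1: taken
after LOAD R1, [R3]: R1=M[8]=6
after SUB R5, R1: R5=(-22)-6=-28
after ADD R3, 4: R3=8+4=12
After step 19: R3 = 12.

12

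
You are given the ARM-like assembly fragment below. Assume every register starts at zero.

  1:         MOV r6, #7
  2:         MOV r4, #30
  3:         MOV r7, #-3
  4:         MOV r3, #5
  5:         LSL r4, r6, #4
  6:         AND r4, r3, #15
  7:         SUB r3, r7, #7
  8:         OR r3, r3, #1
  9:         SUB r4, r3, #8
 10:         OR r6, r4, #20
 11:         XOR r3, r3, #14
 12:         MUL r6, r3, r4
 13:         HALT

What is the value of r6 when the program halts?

r6=7
r4=30
r7=-3
r3=5
r4=7<<4=112
r4=5&15=5
r3=(-3)-7=-10
r3=(-10)|1=-9
r4=(-9)-8=-17
r6=(-17)|20=-1
r3=(-9)^14=-7
r6=(-7)*(-17)=119
halt.

119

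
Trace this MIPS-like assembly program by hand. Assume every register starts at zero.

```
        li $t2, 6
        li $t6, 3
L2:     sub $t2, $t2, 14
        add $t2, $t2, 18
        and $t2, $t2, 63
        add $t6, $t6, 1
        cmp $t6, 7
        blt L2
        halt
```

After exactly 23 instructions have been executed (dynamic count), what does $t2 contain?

22

$t2=6
$t6=3
$t2=6-14=-8
$t2=(-8)+18=10
$t2=10&63=10
$t6=3+1=4
cmp $t6, 7  (cmp 4,7)
blt L2: taken
$t2=10-14=-4
$t2=(-4)+18=14
$t2=14&63=14
$t6=4+1=5
cmp $t6, 7  (cmp 5,7)
blt L2: taken
$t2=14-14=0
$t2=0+18=18
$t2=18&63=18
$t6=5+1=6
cmp $t6, 7  (cmp 6,7)
blt L2: taken
$t2=18-14=4
$t2=4+18=22
$t2=22&63=22
After step 23: $t2 = 22.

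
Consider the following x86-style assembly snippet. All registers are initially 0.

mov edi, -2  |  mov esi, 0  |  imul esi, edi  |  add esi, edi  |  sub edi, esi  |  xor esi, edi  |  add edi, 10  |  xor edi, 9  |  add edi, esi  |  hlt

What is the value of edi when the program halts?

1

edi=-2
esi=0
esi=0*(-2)=0
esi=0+(-2)=-2
edi=(-2)-(-2)=0
esi=(-2)^0=-2
edi=0+10=10
edi=10^9=3
edi=3+(-2)=1
halt.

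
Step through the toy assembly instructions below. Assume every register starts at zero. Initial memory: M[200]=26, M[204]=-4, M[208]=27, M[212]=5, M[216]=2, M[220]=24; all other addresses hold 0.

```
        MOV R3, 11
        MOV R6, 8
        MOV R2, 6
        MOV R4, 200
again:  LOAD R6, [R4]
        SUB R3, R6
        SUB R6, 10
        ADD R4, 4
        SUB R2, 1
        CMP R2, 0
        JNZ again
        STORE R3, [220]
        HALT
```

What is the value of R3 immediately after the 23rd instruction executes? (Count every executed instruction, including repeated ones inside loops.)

R3=11
R6=8
R2=6
R4=200
R6=M[200]=26
R3=11-26=-15
R6=26-10=16
R4=200+4=204
R2=6-1=5
CMP R2, 0  (cmp 5,0)
JNZ again: taken
R6=M[204]=-4
R3=(-15)-(-4)=-11
R6=(-4)-10=-14
R4=204+4=208
R2=5-1=4
CMP R2, 0  (cmp 4,0)
JNZ again: taken
R6=M[208]=27
R3=(-11)-27=-38
R6=27-10=17
R4=208+4=212
R2=4-1=3
After step 23: R3 = -38.

-38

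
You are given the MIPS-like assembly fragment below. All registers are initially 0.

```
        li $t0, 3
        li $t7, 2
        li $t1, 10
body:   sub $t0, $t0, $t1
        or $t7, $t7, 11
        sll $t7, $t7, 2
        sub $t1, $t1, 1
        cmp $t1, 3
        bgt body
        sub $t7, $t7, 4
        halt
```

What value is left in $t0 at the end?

-46

after li $t0, 3: $t0=3
after li $t7, 2: $t7=2
after li $t1, 10: $t1=10
after sub $t0, $t0, $t1: $t0=3-10=-7
after or $t7, $t7, 11: $t7=2|11=11
after sll $t7, $t7, 2: $t7=11<<2=44
after sub $t1, $t1, 1: $t1=10-1=9
cmp $t1, 3  (cmp 9,3)
bgt body: taken
after sub $t0, $t0, $t1: $t0=(-7)-9=-16
after or $t7, $t7, 11: $t7=44|11=47
after sll $t7, $t7, 2: $t7=47<<2=188
after sub $t1, $t1, 1: $t1=9-1=8
cmp $t1, 3  (cmp 8,3)
bgt body: taken
after sub $t0, $t0, $t1: $t0=(-16)-8=-24
after or $t7, $t7, 11: $t7=188|11=191
after sll $t7, $t7, 2: $t7=191<<2=764
after sub $t1, $t1, 1: $t1=8-1=7
cmp $t1, 3  (cmp 7,3)
bgt body: taken
after sub $t0, $t0, $t1: $t0=(-24)-7=-31
after or $t7, $t7, 11: $t7=764|11=767
after sll $t7, $t7, 2: $t7=767<<2=3068
after sub $t1, $t1, 1: $t1=7-1=6
cmp $t1, 3  (cmp 6,3)
bgt body: taken
after sub $t0, $t0, $t1: $t0=(-31)-6=-37
after or $t7, $t7, 11: $t7=3068|11=3071
after sll $t7, $t7, 2: $t7=3071<<2=12284
after sub $t1, $t1, 1: $t1=6-1=5
cmp $t1, 3  (cmp 5,3)
bgt body: taken
after sub $t0, $t0, $t1: $t0=(-37)-5=-42
after or $t7, $t7, 11: $t7=12284|11=12287
after sll $t7, $t7, 2: $t7=12287<<2=49148
after sub $t1, $t1, 1: $t1=5-1=4
cmp $t1, 3  (cmp 4,3)
bgt body: taken
after sub $t0, $t0, $t1: $t0=(-42)-4=-46
after or $t7, $t7, 11: $t7=49148|11=49151
after sll $t7, $t7, 2: $t7=49151<<2=196604
after sub $t1, $t1, 1: $t1=4-1=3
cmp $t1, 3  (cmp 3,3)
bgt body: not taken
after sub $t7, $t7, 4: $t7=196604-4=196600
halt.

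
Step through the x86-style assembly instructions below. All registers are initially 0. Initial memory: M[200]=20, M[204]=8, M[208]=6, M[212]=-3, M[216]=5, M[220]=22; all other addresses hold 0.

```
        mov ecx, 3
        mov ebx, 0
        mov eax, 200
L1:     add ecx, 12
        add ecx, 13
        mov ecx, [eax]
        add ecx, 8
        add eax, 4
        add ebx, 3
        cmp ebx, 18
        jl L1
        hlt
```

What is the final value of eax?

224

after mov ecx, 3: ecx=3
after mov ebx, 0: ebx=0
after mov eax, 200: eax=200
after add ecx, 12: ecx=3+12=15
after add ecx, 13: ecx=15+13=28
after mov ecx, [eax]: ecx=M[200]=20
after add ecx, 8: ecx=20+8=28
after add eax, 4: eax=200+4=204
after add ebx, 3: ebx=0+3=3
cmp ebx, 18  (cmp 3,18)
jl L1: taken
after add ecx, 12: ecx=28+12=40
after add ecx, 13: ecx=40+13=53
after mov ecx, [eax]: ecx=M[204]=8
after add ecx, 8: ecx=8+8=16
after add eax, 4: eax=204+4=208
after add ebx, 3: ebx=3+3=6
cmp ebx, 18  (cmp 6,18)
jl L1: taken
after add ecx, 12: ecx=16+12=28
after add ecx, 13: ecx=28+13=41
after mov ecx, [eax]: ecx=M[208]=6
after add ecx, 8: ecx=6+8=14
after add eax, 4: eax=208+4=212
after add ebx, 3: ebx=6+3=9
cmp ebx, 18  (cmp 9,18)
jl L1: taken
after add ecx, 12: ecx=14+12=26
after add ecx, 13: ecx=26+13=39
after mov ecx, [eax]: ecx=M[212]=-3
after add ecx, 8: ecx=(-3)+8=5
after add eax, 4: eax=212+4=216
after add ebx, 3: ebx=9+3=12
cmp ebx, 18  (cmp 12,18)
jl L1: taken
after add ecx, 12: ecx=5+12=17
after add ecx, 13: ecx=17+13=30
after mov ecx, [eax]: ecx=M[216]=5
after add ecx, 8: ecx=5+8=13
after add eax, 4: eax=216+4=220
after add ebx, 3: ebx=12+3=15
cmp ebx, 18  (cmp 15,18)
jl L1: taken
after add ecx, 12: ecx=13+12=25
after add ecx, 13: ecx=25+13=38
after mov ecx, [eax]: ecx=M[220]=22
after add ecx, 8: ecx=22+8=30
after add eax, 4: eax=220+4=224
after add ebx, 3: ebx=15+3=18
cmp ebx, 18  (cmp 18,18)
jl L1: not taken
halt.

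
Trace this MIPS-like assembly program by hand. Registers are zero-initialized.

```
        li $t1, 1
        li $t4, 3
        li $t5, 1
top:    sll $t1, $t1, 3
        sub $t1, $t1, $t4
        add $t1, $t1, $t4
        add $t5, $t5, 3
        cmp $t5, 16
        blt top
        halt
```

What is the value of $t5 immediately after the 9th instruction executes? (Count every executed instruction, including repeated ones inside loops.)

li $t1, 1 → $t1=1
li $t4, 3 → $t4=3
li $t5, 1 → $t5=1
sll $t1, $t1, 3 → $t1=1<<3=8
sub $t1, $t1, $t4 → $t1=8-3=5
add $t1, $t1, $t4 → $t1=5+3=8
add $t5, $t5, 3 → $t5=1+3=4
cmp $t5, 16  (cmp 4,16)
blt top: taken
After step 9: $t5 = 4.

4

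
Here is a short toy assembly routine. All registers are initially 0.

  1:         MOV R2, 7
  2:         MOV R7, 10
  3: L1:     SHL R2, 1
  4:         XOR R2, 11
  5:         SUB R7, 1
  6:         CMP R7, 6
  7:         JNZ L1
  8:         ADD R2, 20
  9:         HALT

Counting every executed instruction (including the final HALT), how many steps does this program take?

after MOV R2, 7: R2=7
after MOV R7, 10: R7=10
after SHL R2, 1: R2=7<<1=14
after XOR R2, 11: R2=14^11=5
after SUB R7, 1: R7=10-1=9
CMP R7, 6  (cmp 9,6)
JNZ L1: taken
after SHL R2, 1: R2=5<<1=10
after XOR R2, 11: R2=10^11=1
after SUB R7, 1: R7=9-1=8
CMP R7, 6  (cmp 8,6)
JNZ L1: taken
after SHL R2, 1: R2=1<<1=2
after XOR R2, 11: R2=2^11=9
after SUB R7, 1: R7=8-1=7
CMP R7, 6  (cmp 7,6)
JNZ L1: taken
after SHL R2, 1: R2=9<<1=18
after XOR R2, 11: R2=18^11=25
after SUB R7, 1: R7=7-1=6
CMP R7, 6  (cmp 6,6)
JNZ L1: not taken
after ADD R2, 20: R2=25+20=45
halt.
Total executed instructions: 24.

24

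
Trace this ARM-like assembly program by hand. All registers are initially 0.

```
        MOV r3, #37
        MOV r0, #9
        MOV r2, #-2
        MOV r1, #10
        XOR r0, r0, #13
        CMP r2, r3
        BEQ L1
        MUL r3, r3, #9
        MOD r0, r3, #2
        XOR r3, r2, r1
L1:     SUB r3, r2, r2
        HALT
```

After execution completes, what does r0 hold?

1

r3=37
r0=9
r2=-2
r1=10
r0=9^13=4
CMP r2, r3  (cmp -2,37)
BEQ L1: not taken
r3=37*9=333
r0=333%2=1
r3=(-2)^10=-12
r3=(-2)-(-2)=0
halt.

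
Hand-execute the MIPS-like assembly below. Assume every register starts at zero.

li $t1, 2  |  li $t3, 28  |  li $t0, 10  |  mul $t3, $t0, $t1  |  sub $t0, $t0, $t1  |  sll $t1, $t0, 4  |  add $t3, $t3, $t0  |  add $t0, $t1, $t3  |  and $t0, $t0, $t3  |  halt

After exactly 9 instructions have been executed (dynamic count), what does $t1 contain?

128

after li $t1, 2: $t1=2
after li $t3, 28: $t3=28
after li $t0, 10: $t0=10
after mul $t3, $t0, $t1: $t3=10*2=20
after sub $t0, $t0, $t1: $t0=10-2=8
after sll $t1, $t0, 4: $t1=8<<4=128
after add $t3, $t3, $t0: $t3=20+8=28
after add $t0, $t1, $t3: $t0=128+28=156
after and $t0, $t0, $t3: $t0=156&28=28
After step 9: $t1 = 128.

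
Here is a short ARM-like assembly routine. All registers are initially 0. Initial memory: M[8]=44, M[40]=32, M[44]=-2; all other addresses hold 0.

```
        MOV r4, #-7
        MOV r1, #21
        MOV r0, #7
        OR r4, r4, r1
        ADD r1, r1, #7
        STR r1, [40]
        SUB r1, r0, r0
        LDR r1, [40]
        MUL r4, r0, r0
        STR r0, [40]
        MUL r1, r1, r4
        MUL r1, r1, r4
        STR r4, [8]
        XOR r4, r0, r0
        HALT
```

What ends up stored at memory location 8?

49

after MOV r4, #-7: r4=-7
after MOV r1, #21: r1=21
after MOV r0, #7: r0=7
after OR r4, r4, r1: r4=(-7)|21=-3
after ADD r1, r1, #7: r1=21+7=28
STR r1, [40] → M[40]=28
after SUB r1, r0, r0: r1=7-7=0
after LDR r1, [40]: r1=M[40]=28
after MUL r4, r0, r0: r4=7*7=49
STR r0, [40] → M[40]=7
after MUL r1, r1, r4: r1=28*49=1372
after MUL r1, r1, r4: r1=1372*49=67228
STR r4, [8] → M[8]=49
after XOR r4, r0, r0: r4=7^7=0
halt.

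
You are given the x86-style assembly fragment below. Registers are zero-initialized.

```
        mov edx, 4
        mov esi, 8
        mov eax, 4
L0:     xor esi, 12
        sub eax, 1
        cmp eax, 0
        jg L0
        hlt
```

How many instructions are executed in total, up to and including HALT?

mov edx, 4 → edx=4
mov esi, 8 → esi=8
mov eax, 4 → eax=4
xor esi, 12 → esi=8^12=4
sub eax, 1 → eax=4-1=3
cmp eax, 0  (cmp 3,0)
jg L0: taken
xor esi, 12 → esi=4^12=8
sub eax, 1 → eax=3-1=2
cmp eax, 0  (cmp 2,0)
jg L0: taken
xor esi, 12 → esi=8^12=4
sub eax, 1 → eax=2-1=1
cmp eax, 0  (cmp 1,0)
jg L0: taken
xor esi, 12 → esi=4^12=8
sub eax, 1 → eax=1-1=0
cmp eax, 0  (cmp 0,0)
jg L0: not taken
halt.
Total executed instructions: 20.

20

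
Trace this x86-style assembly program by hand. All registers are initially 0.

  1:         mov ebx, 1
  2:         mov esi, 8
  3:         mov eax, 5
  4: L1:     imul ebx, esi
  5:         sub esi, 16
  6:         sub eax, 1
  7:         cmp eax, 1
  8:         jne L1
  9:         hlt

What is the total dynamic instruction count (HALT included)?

after mov ebx, 1: ebx=1
after mov esi, 8: esi=8
after mov eax, 5: eax=5
after imul ebx, esi: ebx=1*8=8
after sub esi, 16: esi=8-16=-8
after sub eax, 1: eax=5-1=4
cmp eax, 1  (cmp 4,1)
jne L1: taken
after imul ebx, esi: ebx=8*(-8)=-64
after sub esi, 16: esi=(-8)-16=-24
after sub eax, 1: eax=4-1=3
cmp eax, 1  (cmp 3,1)
jne L1: taken
after imul ebx, esi: ebx=(-64)*(-24)=1536
after sub esi, 16: esi=(-24)-16=-40
after sub eax, 1: eax=3-1=2
cmp eax, 1  (cmp 2,1)
jne L1: taken
after imul ebx, esi: ebx=1536*(-40)=-61440
after sub esi, 16: esi=(-40)-16=-56
after sub eax, 1: eax=2-1=1
cmp eax, 1  (cmp 1,1)
jne L1: not taken
halt.
Total executed instructions: 24.

24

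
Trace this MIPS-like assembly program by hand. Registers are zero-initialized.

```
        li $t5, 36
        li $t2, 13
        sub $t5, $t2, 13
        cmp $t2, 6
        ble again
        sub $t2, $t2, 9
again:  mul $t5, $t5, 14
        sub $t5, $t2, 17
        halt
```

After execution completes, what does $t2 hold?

4

$t5=36
$t2=13
$t5=13-13=0
cmp $t2, 6  (cmp 13,6)
ble again: not taken
$t2=13-9=4
$t5=0*14=0
$t5=4-17=-13
halt.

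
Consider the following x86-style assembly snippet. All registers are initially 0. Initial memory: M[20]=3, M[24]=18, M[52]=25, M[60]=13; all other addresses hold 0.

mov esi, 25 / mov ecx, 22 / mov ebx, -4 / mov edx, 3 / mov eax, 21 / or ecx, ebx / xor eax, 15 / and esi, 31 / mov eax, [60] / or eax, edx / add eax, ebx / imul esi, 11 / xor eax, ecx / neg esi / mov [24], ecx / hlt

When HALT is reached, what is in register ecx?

mov esi, 25 → esi=25
mov ecx, 22 → ecx=22
mov ebx, -4 → ebx=-4
mov edx, 3 → edx=3
mov eax, 21 → eax=21
or ecx, ebx → ecx=22|(-4)=-2
xor eax, 15 → eax=21^15=26
and esi, 31 → esi=25&31=25
mov eax, [60] → eax=M[60]=13
or eax, edx → eax=13|3=15
add eax, ebx → eax=15+(-4)=11
imul esi, 11 → esi=25*11=275
xor eax, ecx → eax=11^(-2)=-11
neg esi → esi=-(275)=-275
mov [24], ecx → M[24]=-2
halt.

-2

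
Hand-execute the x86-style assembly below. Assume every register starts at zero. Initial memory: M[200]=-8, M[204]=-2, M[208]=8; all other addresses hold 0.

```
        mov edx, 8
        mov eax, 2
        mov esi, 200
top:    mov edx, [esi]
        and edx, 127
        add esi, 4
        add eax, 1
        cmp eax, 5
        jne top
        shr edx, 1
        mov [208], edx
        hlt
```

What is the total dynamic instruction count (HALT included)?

mov edx, 8 → edx=8
mov eax, 2 → eax=2
mov esi, 200 → esi=200
mov edx, [esi] → edx=M[200]=-8
and edx, 127 → edx=(-8)&127=120
add esi, 4 → esi=200+4=204
add eax, 1 → eax=2+1=3
cmp eax, 5  (cmp 3,5)
jne top: taken
mov edx, [esi] → edx=M[204]=-2
and edx, 127 → edx=(-2)&127=126
add esi, 4 → esi=204+4=208
add eax, 1 → eax=3+1=4
cmp eax, 5  (cmp 4,5)
jne top: taken
mov edx, [esi] → edx=M[208]=8
and edx, 127 → edx=8&127=8
add esi, 4 → esi=208+4=212
add eax, 1 → eax=4+1=5
cmp eax, 5  (cmp 5,5)
jne top: not taken
shr edx, 1 → edx=8>>1=4
mov [208], edx → M[208]=4
halt.
Total executed instructions: 24.

24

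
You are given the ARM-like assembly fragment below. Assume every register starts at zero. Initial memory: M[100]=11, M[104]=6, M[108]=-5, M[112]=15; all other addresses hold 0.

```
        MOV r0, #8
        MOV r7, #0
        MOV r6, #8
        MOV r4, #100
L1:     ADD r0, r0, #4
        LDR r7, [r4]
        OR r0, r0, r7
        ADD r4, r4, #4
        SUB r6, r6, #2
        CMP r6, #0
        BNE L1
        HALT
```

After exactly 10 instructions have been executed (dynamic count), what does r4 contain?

104

MOV r0, #8 → r0=8
MOV r7, #0 → r7=0
MOV r6, #8 → r6=8
MOV r4, #100 → r4=100
ADD r0, r0, #4 → r0=8+4=12
LDR r7, [r4] → r7=M[100]=11
OR r0, r0, r7 → r0=12|11=15
ADD r4, r4, #4 → r4=100+4=104
SUB r6, r6, #2 → r6=8-2=6
CMP r6, #0  (cmp 6,0)
After step 10: r4 = 104.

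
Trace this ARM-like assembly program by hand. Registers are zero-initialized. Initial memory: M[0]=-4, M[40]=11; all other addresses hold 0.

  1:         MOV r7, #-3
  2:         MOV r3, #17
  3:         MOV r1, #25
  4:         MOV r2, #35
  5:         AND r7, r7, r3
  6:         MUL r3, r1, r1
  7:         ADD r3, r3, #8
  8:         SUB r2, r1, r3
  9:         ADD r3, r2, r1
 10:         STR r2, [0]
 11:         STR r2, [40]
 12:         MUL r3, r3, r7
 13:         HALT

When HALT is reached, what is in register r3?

-9911

after MOV r7, #-3: r7=-3
after MOV r3, #17: r3=17
after MOV r1, #25: r1=25
after MOV r2, #35: r2=35
after AND r7, r7, r3: r7=(-3)&17=17
after MUL r3, r1, r1: r3=25*25=625
after ADD r3, r3, #8: r3=625+8=633
after SUB r2, r1, r3: r2=25-633=-608
after ADD r3, r2, r1: r3=(-608)+25=-583
STR r2, [0] → M[0]=-608
STR r2, [40] → M[40]=-608
after MUL r3, r3, r7: r3=(-583)*17=-9911
halt.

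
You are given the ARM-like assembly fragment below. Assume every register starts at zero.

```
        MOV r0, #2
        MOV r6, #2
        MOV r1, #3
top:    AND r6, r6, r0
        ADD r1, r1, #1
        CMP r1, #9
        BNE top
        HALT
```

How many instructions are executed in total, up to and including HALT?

after MOV r0, #2: r0=2
after MOV r6, #2: r6=2
after MOV r1, #3: r1=3
after AND r6, r6, r0: r6=2&2=2
after ADD r1, r1, #1: r1=3+1=4
CMP r1, #9  (cmp 4,9)
BNE top: taken
after AND r6, r6, r0: r6=2&2=2
after ADD r1, r1, #1: r1=4+1=5
CMP r1, #9  (cmp 5,9)
BNE top: taken
after AND r6, r6, r0: r6=2&2=2
after ADD r1, r1, #1: r1=5+1=6
CMP r1, #9  (cmp 6,9)
BNE top: taken
after AND r6, r6, r0: r6=2&2=2
after ADD r1, r1, #1: r1=6+1=7
CMP r1, #9  (cmp 7,9)
BNE top: taken
after AND r6, r6, r0: r6=2&2=2
after ADD r1, r1, #1: r1=7+1=8
CMP r1, #9  (cmp 8,9)
BNE top: taken
after AND r6, r6, r0: r6=2&2=2
after ADD r1, r1, #1: r1=8+1=9
CMP r1, #9  (cmp 9,9)
BNE top: not taken
halt.
Total executed instructions: 28.

28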